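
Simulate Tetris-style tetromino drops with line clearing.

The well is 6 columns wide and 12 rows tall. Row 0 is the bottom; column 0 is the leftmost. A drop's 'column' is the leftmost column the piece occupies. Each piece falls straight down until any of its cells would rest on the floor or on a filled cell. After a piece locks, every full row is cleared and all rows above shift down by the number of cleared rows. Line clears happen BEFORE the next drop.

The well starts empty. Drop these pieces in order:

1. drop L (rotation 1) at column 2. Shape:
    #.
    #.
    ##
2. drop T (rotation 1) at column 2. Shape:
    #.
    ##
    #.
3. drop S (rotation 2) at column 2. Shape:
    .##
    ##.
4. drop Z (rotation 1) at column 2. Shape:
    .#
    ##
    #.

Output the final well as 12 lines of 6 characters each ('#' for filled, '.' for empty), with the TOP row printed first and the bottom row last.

Drop 1: L rot1 at col 2 lands with bottom-row=0; cleared 0 line(s) (total 0); column heights now [0 0 3 1 0 0], max=3
Drop 2: T rot1 at col 2 lands with bottom-row=3; cleared 0 line(s) (total 0); column heights now [0 0 6 5 0 0], max=6
Drop 3: S rot2 at col 2 lands with bottom-row=6; cleared 0 line(s) (total 0); column heights now [0 0 7 8 8 0], max=8
Drop 4: Z rot1 at col 2 lands with bottom-row=7; cleared 0 line(s) (total 0); column heights now [0 0 9 10 8 0], max=10

Answer: ......
......
...#..
..##..
..###.
..##..
..#...
..##..
..#...
..#...
..#...
..##..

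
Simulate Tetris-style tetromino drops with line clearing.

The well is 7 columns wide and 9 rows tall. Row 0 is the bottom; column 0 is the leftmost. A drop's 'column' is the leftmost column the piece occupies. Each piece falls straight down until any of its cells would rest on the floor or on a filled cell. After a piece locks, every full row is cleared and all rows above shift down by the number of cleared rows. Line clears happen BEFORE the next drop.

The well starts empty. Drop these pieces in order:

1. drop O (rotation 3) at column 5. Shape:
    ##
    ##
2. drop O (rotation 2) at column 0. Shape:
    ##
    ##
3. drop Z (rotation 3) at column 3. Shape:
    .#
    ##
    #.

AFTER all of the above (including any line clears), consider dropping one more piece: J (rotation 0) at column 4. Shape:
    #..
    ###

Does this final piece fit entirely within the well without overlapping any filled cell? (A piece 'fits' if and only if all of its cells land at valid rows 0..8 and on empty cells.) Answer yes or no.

Answer: yes

Derivation:
Drop 1: O rot3 at col 5 lands with bottom-row=0; cleared 0 line(s) (total 0); column heights now [0 0 0 0 0 2 2], max=2
Drop 2: O rot2 at col 0 lands with bottom-row=0; cleared 0 line(s) (total 0); column heights now [2 2 0 0 0 2 2], max=2
Drop 3: Z rot3 at col 3 lands with bottom-row=0; cleared 0 line(s) (total 0); column heights now [2 2 0 2 3 2 2], max=3
Test piece J rot0 at col 4 (width 3): heights before test = [2 2 0 2 3 2 2]; fits = True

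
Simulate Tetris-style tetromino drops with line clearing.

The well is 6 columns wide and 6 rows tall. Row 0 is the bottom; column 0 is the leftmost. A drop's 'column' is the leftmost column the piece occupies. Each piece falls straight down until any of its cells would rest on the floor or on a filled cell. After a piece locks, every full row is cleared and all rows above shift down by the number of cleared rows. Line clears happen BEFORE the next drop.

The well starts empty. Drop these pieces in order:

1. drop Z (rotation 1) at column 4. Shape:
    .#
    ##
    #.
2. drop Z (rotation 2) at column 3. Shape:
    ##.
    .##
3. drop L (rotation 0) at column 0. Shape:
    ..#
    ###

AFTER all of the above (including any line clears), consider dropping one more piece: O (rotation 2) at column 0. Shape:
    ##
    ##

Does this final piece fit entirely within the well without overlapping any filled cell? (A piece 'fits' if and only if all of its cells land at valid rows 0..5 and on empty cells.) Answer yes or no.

Drop 1: Z rot1 at col 4 lands with bottom-row=0; cleared 0 line(s) (total 0); column heights now [0 0 0 0 2 3], max=3
Drop 2: Z rot2 at col 3 lands with bottom-row=3; cleared 0 line(s) (total 0); column heights now [0 0 0 5 5 4], max=5
Drop 3: L rot0 at col 0 lands with bottom-row=0; cleared 0 line(s) (total 0); column heights now [1 1 2 5 5 4], max=5
Test piece O rot2 at col 0 (width 2): heights before test = [1 1 2 5 5 4]; fits = True

Answer: yes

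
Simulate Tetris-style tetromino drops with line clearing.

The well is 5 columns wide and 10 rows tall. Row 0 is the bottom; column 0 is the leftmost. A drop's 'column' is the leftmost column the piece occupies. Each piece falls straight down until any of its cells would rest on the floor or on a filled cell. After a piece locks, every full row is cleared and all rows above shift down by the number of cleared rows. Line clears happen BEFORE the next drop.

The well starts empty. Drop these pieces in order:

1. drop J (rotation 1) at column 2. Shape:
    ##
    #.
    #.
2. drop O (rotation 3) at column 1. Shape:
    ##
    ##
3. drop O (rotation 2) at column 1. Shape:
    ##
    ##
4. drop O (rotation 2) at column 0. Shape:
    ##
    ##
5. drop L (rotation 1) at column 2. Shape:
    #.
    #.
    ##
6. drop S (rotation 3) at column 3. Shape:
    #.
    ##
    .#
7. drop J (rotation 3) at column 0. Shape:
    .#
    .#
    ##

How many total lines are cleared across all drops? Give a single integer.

Drop 1: J rot1 at col 2 lands with bottom-row=0; cleared 0 line(s) (total 0); column heights now [0 0 3 3 0], max=3
Drop 2: O rot3 at col 1 lands with bottom-row=3; cleared 0 line(s) (total 0); column heights now [0 5 5 3 0], max=5
Drop 3: O rot2 at col 1 lands with bottom-row=5; cleared 0 line(s) (total 0); column heights now [0 7 7 3 0], max=7
Drop 4: O rot2 at col 0 lands with bottom-row=7; cleared 0 line(s) (total 0); column heights now [9 9 7 3 0], max=9
Drop 5: L rot1 at col 2 lands with bottom-row=7; cleared 0 line(s) (total 0); column heights now [9 9 10 8 0], max=10
Drop 6: S rot3 at col 3 lands with bottom-row=7; cleared 2 line(s) (total 2); column heights now [0 7 8 8 0], max=8
Drop 7: J rot3 at col 0 lands with bottom-row=7; cleared 0 line(s) (total 2); column heights now [8 10 8 8 0], max=10

Answer: 2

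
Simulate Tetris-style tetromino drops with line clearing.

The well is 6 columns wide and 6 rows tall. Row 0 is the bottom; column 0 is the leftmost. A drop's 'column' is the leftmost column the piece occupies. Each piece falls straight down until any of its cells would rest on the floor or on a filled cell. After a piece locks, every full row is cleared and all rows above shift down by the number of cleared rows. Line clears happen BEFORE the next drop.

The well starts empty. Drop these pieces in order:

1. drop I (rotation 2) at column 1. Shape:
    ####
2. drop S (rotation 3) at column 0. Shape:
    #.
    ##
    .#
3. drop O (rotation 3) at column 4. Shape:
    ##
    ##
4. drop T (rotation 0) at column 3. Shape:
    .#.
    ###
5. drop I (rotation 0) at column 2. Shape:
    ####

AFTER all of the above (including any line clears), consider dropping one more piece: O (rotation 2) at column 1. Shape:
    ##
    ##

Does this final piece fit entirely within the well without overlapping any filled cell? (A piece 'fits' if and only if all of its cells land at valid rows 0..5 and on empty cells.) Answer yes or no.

Answer: no

Derivation:
Drop 1: I rot2 at col 1 lands with bottom-row=0; cleared 0 line(s) (total 0); column heights now [0 1 1 1 1 0], max=1
Drop 2: S rot3 at col 0 lands with bottom-row=1; cleared 0 line(s) (total 0); column heights now [4 3 1 1 1 0], max=4
Drop 3: O rot3 at col 4 lands with bottom-row=1; cleared 0 line(s) (total 0); column heights now [4 3 1 1 3 3], max=4
Drop 4: T rot0 at col 3 lands with bottom-row=3; cleared 0 line(s) (total 0); column heights now [4 3 1 4 5 4], max=5
Drop 5: I rot0 at col 2 lands with bottom-row=5; cleared 0 line(s) (total 0); column heights now [4 3 6 6 6 6], max=6
Test piece O rot2 at col 1 (width 2): heights before test = [4 3 6 6 6 6]; fits = False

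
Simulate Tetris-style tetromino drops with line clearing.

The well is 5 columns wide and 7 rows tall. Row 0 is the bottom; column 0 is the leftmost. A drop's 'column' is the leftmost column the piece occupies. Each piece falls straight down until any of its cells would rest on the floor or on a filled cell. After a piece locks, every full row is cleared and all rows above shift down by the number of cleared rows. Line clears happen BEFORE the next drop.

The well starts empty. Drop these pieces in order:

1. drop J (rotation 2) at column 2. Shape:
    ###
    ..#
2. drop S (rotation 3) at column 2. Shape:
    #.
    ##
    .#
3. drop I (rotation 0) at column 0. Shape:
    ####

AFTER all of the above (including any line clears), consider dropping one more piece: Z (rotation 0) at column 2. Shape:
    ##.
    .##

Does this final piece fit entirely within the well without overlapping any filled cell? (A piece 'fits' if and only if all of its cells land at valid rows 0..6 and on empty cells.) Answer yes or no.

Drop 1: J rot2 at col 2 lands with bottom-row=0; cleared 0 line(s) (total 0); column heights now [0 0 2 2 2], max=2
Drop 2: S rot3 at col 2 lands with bottom-row=2; cleared 0 line(s) (total 0); column heights now [0 0 5 4 2], max=5
Drop 3: I rot0 at col 0 lands with bottom-row=5; cleared 0 line(s) (total 0); column heights now [6 6 6 6 2], max=6
Test piece Z rot0 at col 2 (width 3): heights before test = [6 6 6 6 2]; fits = False

Answer: no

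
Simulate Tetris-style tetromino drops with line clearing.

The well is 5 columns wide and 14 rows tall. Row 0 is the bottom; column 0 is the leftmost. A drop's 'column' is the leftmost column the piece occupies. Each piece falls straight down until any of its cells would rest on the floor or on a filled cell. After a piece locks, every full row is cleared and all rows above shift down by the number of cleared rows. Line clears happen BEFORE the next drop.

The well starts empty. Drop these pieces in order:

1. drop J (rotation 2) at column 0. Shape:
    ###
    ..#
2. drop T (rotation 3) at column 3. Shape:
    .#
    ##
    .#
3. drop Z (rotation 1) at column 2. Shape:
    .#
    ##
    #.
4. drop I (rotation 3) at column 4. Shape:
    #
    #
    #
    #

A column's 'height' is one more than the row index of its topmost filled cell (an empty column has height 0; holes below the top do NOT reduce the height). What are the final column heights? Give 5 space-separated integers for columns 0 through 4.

Answer: 0 0 3 4 6

Derivation:
Drop 1: J rot2 at col 0 lands with bottom-row=0; cleared 0 line(s) (total 0); column heights now [2 2 2 0 0], max=2
Drop 2: T rot3 at col 3 lands with bottom-row=0; cleared 1 line(s) (total 1); column heights now [0 0 1 0 2], max=2
Drop 3: Z rot1 at col 2 lands with bottom-row=1; cleared 0 line(s) (total 1); column heights now [0 0 3 4 2], max=4
Drop 4: I rot3 at col 4 lands with bottom-row=2; cleared 0 line(s) (total 1); column heights now [0 0 3 4 6], max=6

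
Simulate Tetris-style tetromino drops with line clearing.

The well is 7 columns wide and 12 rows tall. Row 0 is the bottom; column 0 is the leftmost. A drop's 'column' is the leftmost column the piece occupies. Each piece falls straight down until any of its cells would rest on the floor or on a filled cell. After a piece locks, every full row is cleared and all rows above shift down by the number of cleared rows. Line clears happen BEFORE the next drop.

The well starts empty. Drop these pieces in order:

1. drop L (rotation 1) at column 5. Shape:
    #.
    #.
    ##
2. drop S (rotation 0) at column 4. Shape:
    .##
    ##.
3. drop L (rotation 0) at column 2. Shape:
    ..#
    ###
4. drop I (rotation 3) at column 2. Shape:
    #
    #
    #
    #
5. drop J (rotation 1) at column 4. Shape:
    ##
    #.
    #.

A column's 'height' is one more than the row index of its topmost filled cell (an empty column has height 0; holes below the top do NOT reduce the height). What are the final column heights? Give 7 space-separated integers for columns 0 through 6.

Drop 1: L rot1 at col 5 lands with bottom-row=0; cleared 0 line(s) (total 0); column heights now [0 0 0 0 0 3 1], max=3
Drop 2: S rot0 at col 4 lands with bottom-row=3; cleared 0 line(s) (total 0); column heights now [0 0 0 0 4 5 5], max=5
Drop 3: L rot0 at col 2 lands with bottom-row=4; cleared 0 line(s) (total 0); column heights now [0 0 5 5 6 5 5], max=6
Drop 4: I rot3 at col 2 lands with bottom-row=5; cleared 0 line(s) (total 0); column heights now [0 0 9 5 6 5 5], max=9
Drop 5: J rot1 at col 4 lands with bottom-row=6; cleared 0 line(s) (total 0); column heights now [0 0 9 5 9 9 5], max=9

Answer: 0 0 9 5 9 9 5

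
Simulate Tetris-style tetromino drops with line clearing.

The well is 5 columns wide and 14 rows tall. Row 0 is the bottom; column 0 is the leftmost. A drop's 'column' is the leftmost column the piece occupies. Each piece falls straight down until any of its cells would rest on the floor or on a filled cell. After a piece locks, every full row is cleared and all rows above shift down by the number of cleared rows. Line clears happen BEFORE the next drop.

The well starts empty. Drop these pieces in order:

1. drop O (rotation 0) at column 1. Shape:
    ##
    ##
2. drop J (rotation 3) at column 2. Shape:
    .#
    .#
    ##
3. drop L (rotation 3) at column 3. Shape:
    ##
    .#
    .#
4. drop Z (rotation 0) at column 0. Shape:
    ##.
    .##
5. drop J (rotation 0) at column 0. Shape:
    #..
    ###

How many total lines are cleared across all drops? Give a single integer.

Answer: 1

Derivation:
Drop 1: O rot0 at col 1 lands with bottom-row=0; cleared 0 line(s) (total 0); column heights now [0 2 2 0 0], max=2
Drop 2: J rot3 at col 2 lands with bottom-row=2; cleared 0 line(s) (total 0); column heights now [0 2 3 5 0], max=5
Drop 3: L rot3 at col 3 lands with bottom-row=3; cleared 0 line(s) (total 0); column heights now [0 2 3 6 6], max=6
Drop 4: Z rot0 at col 0 lands with bottom-row=3; cleared 0 line(s) (total 0); column heights now [5 5 4 6 6], max=6
Drop 5: J rot0 at col 0 lands with bottom-row=5; cleared 1 line(s) (total 1); column heights now [6 5 4 5 5], max=6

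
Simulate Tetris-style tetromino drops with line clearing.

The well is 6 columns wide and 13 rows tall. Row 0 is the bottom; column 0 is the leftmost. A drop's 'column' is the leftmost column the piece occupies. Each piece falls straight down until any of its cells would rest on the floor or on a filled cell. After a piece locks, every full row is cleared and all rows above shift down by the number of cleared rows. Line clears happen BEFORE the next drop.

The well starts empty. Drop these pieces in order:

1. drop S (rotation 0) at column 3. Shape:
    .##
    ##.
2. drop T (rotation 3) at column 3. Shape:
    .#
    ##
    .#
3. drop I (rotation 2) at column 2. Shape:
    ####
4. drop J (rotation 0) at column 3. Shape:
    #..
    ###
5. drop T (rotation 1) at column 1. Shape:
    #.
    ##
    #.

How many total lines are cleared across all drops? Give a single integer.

Answer: 0

Derivation:
Drop 1: S rot0 at col 3 lands with bottom-row=0; cleared 0 line(s) (total 0); column heights now [0 0 0 1 2 2], max=2
Drop 2: T rot3 at col 3 lands with bottom-row=2; cleared 0 line(s) (total 0); column heights now [0 0 0 4 5 2], max=5
Drop 3: I rot2 at col 2 lands with bottom-row=5; cleared 0 line(s) (total 0); column heights now [0 0 6 6 6 6], max=6
Drop 4: J rot0 at col 3 lands with bottom-row=6; cleared 0 line(s) (total 0); column heights now [0 0 6 8 7 7], max=8
Drop 5: T rot1 at col 1 lands with bottom-row=5; cleared 0 line(s) (total 0); column heights now [0 8 7 8 7 7], max=8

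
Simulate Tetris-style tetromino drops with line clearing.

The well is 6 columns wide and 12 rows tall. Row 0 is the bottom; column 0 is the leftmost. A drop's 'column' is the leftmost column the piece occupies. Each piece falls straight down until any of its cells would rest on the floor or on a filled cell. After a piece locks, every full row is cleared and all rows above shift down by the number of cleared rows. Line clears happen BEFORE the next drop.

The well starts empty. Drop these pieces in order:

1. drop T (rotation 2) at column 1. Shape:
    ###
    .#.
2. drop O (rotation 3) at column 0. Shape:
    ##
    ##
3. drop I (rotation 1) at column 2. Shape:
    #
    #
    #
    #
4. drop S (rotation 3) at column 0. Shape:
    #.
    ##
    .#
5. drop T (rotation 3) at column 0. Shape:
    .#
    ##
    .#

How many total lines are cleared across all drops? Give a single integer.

Drop 1: T rot2 at col 1 lands with bottom-row=0; cleared 0 line(s) (total 0); column heights now [0 2 2 2 0 0], max=2
Drop 2: O rot3 at col 0 lands with bottom-row=2; cleared 0 line(s) (total 0); column heights now [4 4 2 2 0 0], max=4
Drop 3: I rot1 at col 2 lands with bottom-row=2; cleared 0 line(s) (total 0); column heights now [4 4 6 2 0 0], max=6
Drop 4: S rot3 at col 0 lands with bottom-row=4; cleared 0 line(s) (total 0); column heights now [7 6 6 2 0 0], max=7
Drop 5: T rot3 at col 0 lands with bottom-row=6; cleared 0 line(s) (total 0); column heights now [8 9 6 2 0 0], max=9

Answer: 0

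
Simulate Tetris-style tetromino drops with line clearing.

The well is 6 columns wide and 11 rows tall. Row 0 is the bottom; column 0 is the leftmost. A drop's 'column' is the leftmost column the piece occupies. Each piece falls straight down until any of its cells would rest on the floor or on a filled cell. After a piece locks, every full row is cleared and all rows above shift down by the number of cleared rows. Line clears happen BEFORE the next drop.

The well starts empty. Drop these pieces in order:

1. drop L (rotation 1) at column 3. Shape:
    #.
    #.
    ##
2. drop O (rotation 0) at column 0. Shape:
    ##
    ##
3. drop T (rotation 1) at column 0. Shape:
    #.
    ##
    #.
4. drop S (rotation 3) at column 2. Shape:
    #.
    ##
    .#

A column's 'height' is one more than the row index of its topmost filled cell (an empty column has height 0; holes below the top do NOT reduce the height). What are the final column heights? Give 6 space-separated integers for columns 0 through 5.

Drop 1: L rot1 at col 3 lands with bottom-row=0; cleared 0 line(s) (total 0); column heights now [0 0 0 3 1 0], max=3
Drop 2: O rot0 at col 0 lands with bottom-row=0; cleared 0 line(s) (total 0); column heights now [2 2 0 3 1 0], max=3
Drop 3: T rot1 at col 0 lands with bottom-row=2; cleared 0 line(s) (total 0); column heights now [5 4 0 3 1 0], max=5
Drop 4: S rot3 at col 2 lands with bottom-row=3; cleared 0 line(s) (total 0); column heights now [5 4 6 5 1 0], max=6

Answer: 5 4 6 5 1 0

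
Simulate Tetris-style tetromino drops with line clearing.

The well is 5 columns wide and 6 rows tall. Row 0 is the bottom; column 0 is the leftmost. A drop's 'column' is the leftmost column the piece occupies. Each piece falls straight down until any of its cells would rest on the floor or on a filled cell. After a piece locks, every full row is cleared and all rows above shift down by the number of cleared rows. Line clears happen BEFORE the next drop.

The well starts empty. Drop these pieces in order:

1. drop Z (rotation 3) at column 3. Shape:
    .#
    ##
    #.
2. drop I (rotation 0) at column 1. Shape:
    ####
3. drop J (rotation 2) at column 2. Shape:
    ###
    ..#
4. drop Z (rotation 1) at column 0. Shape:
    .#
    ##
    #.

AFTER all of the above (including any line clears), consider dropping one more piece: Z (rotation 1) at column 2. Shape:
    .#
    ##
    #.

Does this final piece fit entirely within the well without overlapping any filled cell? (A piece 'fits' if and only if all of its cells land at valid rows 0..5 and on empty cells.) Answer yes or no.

Drop 1: Z rot3 at col 3 lands with bottom-row=0; cleared 0 line(s) (total 0); column heights now [0 0 0 2 3], max=3
Drop 2: I rot0 at col 1 lands with bottom-row=3; cleared 0 line(s) (total 0); column heights now [0 4 4 4 4], max=4
Drop 3: J rot2 at col 2 lands with bottom-row=4; cleared 0 line(s) (total 0); column heights now [0 4 6 6 6], max=6
Drop 4: Z rot1 at col 0 lands with bottom-row=3; cleared 1 line(s) (total 1); column heights now [4 5 5 5 5], max=5
Test piece Z rot1 at col 2 (width 2): heights before test = [4 5 5 5 5]; fits = False

Answer: no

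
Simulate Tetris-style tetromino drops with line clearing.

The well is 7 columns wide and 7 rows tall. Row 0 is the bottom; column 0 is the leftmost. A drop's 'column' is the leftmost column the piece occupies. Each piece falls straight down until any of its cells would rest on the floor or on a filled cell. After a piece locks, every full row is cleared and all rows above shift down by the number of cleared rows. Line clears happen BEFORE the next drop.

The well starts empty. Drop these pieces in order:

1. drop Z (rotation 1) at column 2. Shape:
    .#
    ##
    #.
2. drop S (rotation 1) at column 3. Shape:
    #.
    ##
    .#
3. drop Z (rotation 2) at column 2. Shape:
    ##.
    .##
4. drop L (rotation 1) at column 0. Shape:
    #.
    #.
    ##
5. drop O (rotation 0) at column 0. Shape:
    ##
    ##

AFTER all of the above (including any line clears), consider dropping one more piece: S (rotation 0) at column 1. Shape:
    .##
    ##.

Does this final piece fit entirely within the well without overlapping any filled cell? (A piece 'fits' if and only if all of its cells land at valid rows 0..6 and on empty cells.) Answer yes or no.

Answer: no

Derivation:
Drop 1: Z rot1 at col 2 lands with bottom-row=0; cleared 0 line(s) (total 0); column heights now [0 0 2 3 0 0 0], max=3
Drop 2: S rot1 at col 3 lands with bottom-row=2; cleared 0 line(s) (total 0); column heights now [0 0 2 5 4 0 0], max=5
Drop 3: Z rot2 at col 2 lands with bottom-row=5; cleared 0 line(s) (total 0); column heights now [0 0 7 7 6 0 0], max=7
Drop 4: L rot1 at col 0 lands with bottom-row=0; cleared 0 line(s) (total 0); column heights now [3 1 7 7 6 0 0], max=7
Drop 5: O rot0 at col 0 lands with bottom-row=3; cleared 0 line(s) (total 0); column heights now [5 5 7 7 6 0 0], max=7
Test piece S rot0 at col 1 (width 3): heights before test = [5 5 7 7 6 0 0]; fits = False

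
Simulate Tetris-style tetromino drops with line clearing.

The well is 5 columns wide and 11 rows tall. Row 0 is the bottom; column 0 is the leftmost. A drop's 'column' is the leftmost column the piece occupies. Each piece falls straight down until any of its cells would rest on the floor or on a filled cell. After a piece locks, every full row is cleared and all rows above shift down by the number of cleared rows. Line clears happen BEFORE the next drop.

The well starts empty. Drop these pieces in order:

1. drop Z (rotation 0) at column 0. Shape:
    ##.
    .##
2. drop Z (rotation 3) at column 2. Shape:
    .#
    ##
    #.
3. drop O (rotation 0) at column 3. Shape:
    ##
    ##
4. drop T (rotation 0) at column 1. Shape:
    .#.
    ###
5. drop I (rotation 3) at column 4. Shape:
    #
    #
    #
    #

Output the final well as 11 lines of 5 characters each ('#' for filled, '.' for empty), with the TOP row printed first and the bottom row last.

Answer: .....
....#
....#
..#.#
.####
...##
...##
...#.
..##.
###..
.##..

Derivation:
Drop 1: Z rot0 at col 0 lands with bottom-row=0; cleared 0 line(s) (total 0); column heights now [2 2 1 0 0], max=2
Drop 2: Z rot3 at col 2 lands with bottom-row=1; cleared 0 line(s) (total 0); column heights now [2 2 3 4 0], max=4
Drop 3: O rot0 at col 3 lands with bottom-row=4; cleared 0 line(s) (total 0); column heights now [2 2 3 6 6], max=6
Drop 4: T rot0 at col 1 lands with bottom-row=6; cleared 0 line(s) (total 0); column heights now [2 7 8 7 6], max=8
Drop 5: I rot3 at col 4 lands with bottom-row=6; cleared 0 line(s) (total 0); column heights now [2 7 8 7 10], max=10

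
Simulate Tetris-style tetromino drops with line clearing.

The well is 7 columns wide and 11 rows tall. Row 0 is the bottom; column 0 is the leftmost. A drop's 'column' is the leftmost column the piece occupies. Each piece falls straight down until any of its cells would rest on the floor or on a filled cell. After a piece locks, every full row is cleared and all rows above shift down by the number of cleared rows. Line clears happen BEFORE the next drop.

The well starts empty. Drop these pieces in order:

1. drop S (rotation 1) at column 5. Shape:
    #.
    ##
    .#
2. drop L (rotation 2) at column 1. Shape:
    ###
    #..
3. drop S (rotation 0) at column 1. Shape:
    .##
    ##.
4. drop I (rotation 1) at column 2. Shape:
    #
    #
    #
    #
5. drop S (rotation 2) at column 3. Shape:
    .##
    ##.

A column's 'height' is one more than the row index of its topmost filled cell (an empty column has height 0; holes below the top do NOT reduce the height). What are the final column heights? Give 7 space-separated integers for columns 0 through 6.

Drop 1: S rot1 at col 5 lands with bottom-row=0; cleared 0 line(s) (total 0); column heights now [0 0 0 0 0 3 2], max=3
Drop 2: L rot2 at col 1 lands with bottom-row=0; cleared 0 line(s) (total 0); column heights now [0 2 2 2 0 3 2], max=3
Drop 3: S rot0 at col 1 lands with bottom-row=2; cleared 0 line(s) (total 0); column heights now [0 3 4 4 0 3 2], max=4
Drop 4: I rot1 at col 2 lands with bottom-row=4; cleared 0 line(s) (total 0); column heights now [0 3 8 4 0 3 2], max=8
Drop 5: S rot2 at col 3 lands with bottom-row=4; cleared 0 line(s) (total 0); column heights now [0 3 8 5 6 6 2], max=8

Answer: 0 3 8 5 6 6 2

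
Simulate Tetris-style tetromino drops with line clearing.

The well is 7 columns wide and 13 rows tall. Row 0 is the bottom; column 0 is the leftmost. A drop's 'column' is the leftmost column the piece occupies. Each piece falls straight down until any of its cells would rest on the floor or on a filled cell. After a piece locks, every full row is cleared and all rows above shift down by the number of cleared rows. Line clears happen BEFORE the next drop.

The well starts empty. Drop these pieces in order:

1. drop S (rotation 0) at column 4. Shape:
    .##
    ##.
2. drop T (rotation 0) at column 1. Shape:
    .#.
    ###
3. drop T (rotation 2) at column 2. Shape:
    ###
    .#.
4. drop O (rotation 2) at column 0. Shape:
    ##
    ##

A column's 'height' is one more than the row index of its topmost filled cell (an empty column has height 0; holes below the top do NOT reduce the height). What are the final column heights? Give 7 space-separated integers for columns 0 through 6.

Drop 1: S rot0 at col 4 lands with bottom-row=0; cleared 0 line(s) (total 0); column heights now [0 0 0 0 1 2 2], max=2
Drop 2: T rot0 at col 1 lands with bottom-row=0; cleared 0 line(s) (total 0); column heights now [0 1 2 1 1 2 2], max=2
Drop 3: T rot2 at col 2 lands with bottom-row=1; cleared 0 line(s) (total 0); column heights now [0 1 3 3 3 2 2], max=3
Drop 4: O rot2 at col 0 lands with bottom-row=1; cleared 0 line(s) (total 0); column heights now [3 3 3 3 3 2 2], max=3

Answer: 3 3 3 3 3 2 2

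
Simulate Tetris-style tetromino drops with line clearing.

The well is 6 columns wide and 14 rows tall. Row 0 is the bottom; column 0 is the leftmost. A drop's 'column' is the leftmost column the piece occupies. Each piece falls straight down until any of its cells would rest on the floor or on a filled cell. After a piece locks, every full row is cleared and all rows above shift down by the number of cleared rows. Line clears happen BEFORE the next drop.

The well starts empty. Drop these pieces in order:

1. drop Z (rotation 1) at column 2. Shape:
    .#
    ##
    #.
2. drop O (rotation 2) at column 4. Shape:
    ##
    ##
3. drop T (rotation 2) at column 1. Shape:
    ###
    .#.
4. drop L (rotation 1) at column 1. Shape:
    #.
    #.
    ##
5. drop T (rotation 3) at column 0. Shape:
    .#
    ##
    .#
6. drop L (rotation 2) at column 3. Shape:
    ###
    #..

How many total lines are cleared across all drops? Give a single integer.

Answer: 0

Derivation:
Drop 1: Z rot1 at col 2 lands with bottom-row=0; cleared 0 line(s) (total 0); column heights now [0 0 2 3 0 0], max=3
Drop 2: O rot2 at col 4 lands with bottom-row=0; cleared 0 line(s) (total 0); column heights now [0 0 2 3 2 2], max=3
Drop 3: T rot2 at col 1 lands with bottom-row=2; cleared 0 line(s) (total 0); column heights now [0 4 4 4 2 2], max=4
Drop 4: L rot1 at col 1 lands with bottom-row=4; cleared 0 line(s) (total 0); column heights now [0 7 5 4 2 2], max=7
Drop 5: T rot3 at col 0 lands with bottom-row=7; cleared 0 line(s) (total 0); column heights now [9 10 5 4 2 2], max=10
Drop 6: L rot2 at col 3 lands with bottom-row=4; cleared 0 line(s) (total 0); column heights now [9 10 5 6 6 6], max=10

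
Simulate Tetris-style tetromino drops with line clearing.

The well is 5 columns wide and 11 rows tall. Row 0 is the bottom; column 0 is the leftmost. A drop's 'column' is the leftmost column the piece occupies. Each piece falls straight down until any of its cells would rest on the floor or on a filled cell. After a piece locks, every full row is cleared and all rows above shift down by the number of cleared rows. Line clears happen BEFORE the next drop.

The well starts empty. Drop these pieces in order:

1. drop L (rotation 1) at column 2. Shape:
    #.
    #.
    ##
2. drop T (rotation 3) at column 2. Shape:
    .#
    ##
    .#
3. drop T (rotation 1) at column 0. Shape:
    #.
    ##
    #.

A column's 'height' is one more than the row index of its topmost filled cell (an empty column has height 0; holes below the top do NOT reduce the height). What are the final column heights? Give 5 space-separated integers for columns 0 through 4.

Answer: 3 2 4 5 0

Derivation:
Drop 1: L rot1 at col 2 lands with bottom-row=0; cleared 0 line(s) (total 0); column heights now [0 0 3 1 0], max=3
Drop 2: T rot3 at col 2 lands with bottom-row=2; cleared 0 line(s) (total 0); column heights now [0 0 4 5 0], max=5
Drop 3: T rot1 at col 0 lands with bottom-row=0; cleared 0 line(s) (total 0); column heights now [3 2 4 5 0], max=5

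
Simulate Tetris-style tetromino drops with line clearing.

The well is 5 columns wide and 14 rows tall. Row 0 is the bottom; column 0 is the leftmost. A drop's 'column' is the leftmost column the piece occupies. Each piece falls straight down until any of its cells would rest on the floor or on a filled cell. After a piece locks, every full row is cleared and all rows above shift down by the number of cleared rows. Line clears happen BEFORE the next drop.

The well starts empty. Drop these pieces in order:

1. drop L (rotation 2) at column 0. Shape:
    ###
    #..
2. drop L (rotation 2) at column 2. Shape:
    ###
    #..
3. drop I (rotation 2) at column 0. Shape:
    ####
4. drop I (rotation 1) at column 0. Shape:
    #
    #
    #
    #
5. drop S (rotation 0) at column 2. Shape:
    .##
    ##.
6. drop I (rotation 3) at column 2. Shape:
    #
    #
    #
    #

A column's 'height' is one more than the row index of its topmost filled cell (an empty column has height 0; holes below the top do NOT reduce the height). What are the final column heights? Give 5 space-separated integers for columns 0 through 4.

Drop 1: L rot2 at col 0 lands with bottom-row=0; cleared 0 line(s) (total 0); column heights now [2 2 2 0 0], max=2
Drop 2: L rot2 at col 2 lands with bottom-row=2; cleared 0 line(s) (total 0); column heights now [2 2 4 4 4], max=4
Drop 3: I rot2 at col 0 lands with bottom-row=4; cleared 0 line(s) (total 0); column heights now [5 5 5 5 4], max=5
Drop 4: I rot1 at col 0 lands with bottom-row=5; cleared 0 line(s) (total 0); column heights now [9 5 5 5 4], max=9
Drop 5: S rot0 at col 2 lands with bottom-row=5; cleared 0 line(s) (total 0); column heights now [9 5 6 7 7], max=9
Drop 6: I rot3 at col 2 lands with bottom-row=6; cleared 0 line(s) (total 0); column heights now [9 5 10 7 7], max=10

Answer: 9 5 10 7 7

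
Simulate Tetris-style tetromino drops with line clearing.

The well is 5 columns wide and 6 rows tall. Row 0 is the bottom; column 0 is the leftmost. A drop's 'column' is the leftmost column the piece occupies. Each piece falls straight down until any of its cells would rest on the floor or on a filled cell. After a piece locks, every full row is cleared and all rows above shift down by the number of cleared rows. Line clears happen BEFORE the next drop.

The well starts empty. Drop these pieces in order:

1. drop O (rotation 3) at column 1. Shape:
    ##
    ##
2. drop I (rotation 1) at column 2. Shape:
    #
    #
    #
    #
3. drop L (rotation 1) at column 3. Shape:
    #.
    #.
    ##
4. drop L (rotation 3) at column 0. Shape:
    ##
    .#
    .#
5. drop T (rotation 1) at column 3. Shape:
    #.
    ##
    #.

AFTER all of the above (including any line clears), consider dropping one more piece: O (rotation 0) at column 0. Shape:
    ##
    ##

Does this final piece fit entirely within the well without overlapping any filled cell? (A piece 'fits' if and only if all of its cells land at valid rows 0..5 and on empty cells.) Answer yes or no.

Answer: yes

Derivation:
Drop 1: O rot3 at col 1 lands with bottom-row=0; cleared 0 line(s) (total 0); column heights now [0 2 2 0 0], max=2
Drop 2: I rot1 at col 2 lands with bottom-row=2; cleared 0 line(s) (total 0); column heights now [0 2 6 0 0], max=6
Drop 3: L rot1 at col 3 lands with bottom-row=0; cleared 0 line(s) (total 0); column heights now [0 2 6 3 1], max=6
Drop 4: L rot3 at col 0 lands with bottom-row=2; cleared 0 line(s) (total 0); column heights now [5 5 6 3 1], max=6
Drop 5: T rot1 at col 3 lands with bottom-row=3; cleared 1 line(s) (total 1); column heights now [0 4 5 5 1], max=5
Test piece O rot0 at col 0 (width 2): heights before test = [0 4 5 5 1]; fits = True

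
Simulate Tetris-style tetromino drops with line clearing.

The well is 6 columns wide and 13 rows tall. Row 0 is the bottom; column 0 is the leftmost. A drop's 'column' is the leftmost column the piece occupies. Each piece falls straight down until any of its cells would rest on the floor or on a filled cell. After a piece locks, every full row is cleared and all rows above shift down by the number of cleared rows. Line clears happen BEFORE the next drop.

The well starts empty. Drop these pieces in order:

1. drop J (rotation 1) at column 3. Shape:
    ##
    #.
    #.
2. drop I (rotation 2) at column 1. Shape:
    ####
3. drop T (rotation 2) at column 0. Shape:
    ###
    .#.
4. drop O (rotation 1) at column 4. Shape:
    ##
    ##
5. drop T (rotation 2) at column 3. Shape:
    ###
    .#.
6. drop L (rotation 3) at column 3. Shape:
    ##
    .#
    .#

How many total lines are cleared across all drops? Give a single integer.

Drop 1: J rot1 at col 3 lands with bottom-row=0; cleared 0 line(s) (total 0); column heights now [0 0 0 3 3 0], max=3
Drop 2: I rot2 at col 1 lands with bottom-row=3; cleared 0 line(s) (total 0); column heights now [0 4 4 4 4 0], max=4
Drop 3: T rot2 at col 0 lands with bottom-row=4; cleared 0 line(s) (total 0); column heights now [6 6 6 4 4 0], max=6
Drop 4: O rot1 at col 4 lands with bottom-row=4; cleared 0 line(s) (total 0); column heights now [6 6 6 4 6 6], max=6
Drop 5: T rot2 at col 3 lands with bottom-row=6; cleared 0 line(s) (total 0); column heights now [6 6 6 8 8 8], max=8
Drop 6: L rot3 at col 3 lands with bottom-row=8; cleared 0 line(s) (total 0); column heights now [6 6 6 11 11 8], max=11

Answer: 0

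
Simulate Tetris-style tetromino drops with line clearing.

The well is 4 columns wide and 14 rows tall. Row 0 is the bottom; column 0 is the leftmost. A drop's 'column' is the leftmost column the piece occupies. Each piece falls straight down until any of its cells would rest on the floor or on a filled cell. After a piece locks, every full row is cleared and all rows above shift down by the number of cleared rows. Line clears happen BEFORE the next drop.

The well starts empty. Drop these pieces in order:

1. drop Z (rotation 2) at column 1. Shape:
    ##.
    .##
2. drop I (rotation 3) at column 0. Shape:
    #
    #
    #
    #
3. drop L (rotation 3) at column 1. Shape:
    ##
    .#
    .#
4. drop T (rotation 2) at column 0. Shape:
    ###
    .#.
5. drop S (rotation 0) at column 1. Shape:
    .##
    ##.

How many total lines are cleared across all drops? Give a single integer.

Answer: 0

Derivation:
Drop 1: Z rot2 at col 1 lands with bottom-row=0; cleared 0 line(s) (total 0); column heights now [0 2 2 1], max=2
Drop 2: I rot3 at col 0 lands with bottom-row=0; cleared 0 line(s) (total 0); column heights now [4 2 2 1], max=4
Drop 3: L rot3 at col 1 lands with bottom-row=2; cleared 0 line(s) (total 0); column heights now [4 5 5 1], max=5
Drop 4: T rot2 at col 0 lands with bottom-row=5; cleared 0 line(s) (total 0); column heights now [7 7 7 1], max=7
Drop 5: S rot0 at col 1 lands with bottom-row=7; cleared 0 line(s) (total 0); column heights now [7 8 9 9], max=9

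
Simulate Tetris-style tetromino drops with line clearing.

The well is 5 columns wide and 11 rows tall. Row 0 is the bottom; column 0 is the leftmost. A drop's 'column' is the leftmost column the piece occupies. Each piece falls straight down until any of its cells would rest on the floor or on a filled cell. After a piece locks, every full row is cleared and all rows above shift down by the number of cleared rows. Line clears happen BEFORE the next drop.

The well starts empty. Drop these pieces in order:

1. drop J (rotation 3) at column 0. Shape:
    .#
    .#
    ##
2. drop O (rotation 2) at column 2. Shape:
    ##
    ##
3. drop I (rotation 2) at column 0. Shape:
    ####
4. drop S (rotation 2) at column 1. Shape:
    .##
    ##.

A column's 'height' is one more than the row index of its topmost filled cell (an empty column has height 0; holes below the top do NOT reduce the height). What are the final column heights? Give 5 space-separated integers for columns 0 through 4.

Answer: 4 5 6 6 0

Derivation:
Drop 1: J rot3 at col 0 lands with bottom-row=0; cleared 0 line(s) (total 0); column heights now [1 3 0 0 0], max=3
Drop 2: O rot2 at col 2 lands with bottom-row=0; cleared 0 line(s) (total 0); column heights now [1 3 2 2 0], max=3
Drop 3: I rot2 at col 0 lands with bottom-row=3; cleared 0 line(s) (total 0); column heights now [4 4 4 4 0], max=4
Drop 4: S rot2 at col 1 lands with bottom-row=4; cleared 0 line(s) (total 0); column heights now [4 5 6 6 0], max=6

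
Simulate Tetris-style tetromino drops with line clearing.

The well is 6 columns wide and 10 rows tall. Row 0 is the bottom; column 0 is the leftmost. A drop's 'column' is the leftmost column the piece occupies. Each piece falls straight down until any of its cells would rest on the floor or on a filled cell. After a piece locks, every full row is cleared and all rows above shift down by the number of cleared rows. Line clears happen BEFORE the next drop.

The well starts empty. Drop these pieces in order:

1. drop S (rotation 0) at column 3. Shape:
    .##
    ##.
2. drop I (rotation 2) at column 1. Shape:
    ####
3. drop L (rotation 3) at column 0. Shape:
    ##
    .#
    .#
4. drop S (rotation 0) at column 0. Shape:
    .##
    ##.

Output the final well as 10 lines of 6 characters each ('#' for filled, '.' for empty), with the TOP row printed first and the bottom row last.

Drop 1: S rot0 at col 3 lands with bottom-row=0; cleared 0 line(s) (total 0); column heights now [0 0 0 1 2 2], max=2
Drop 2: I rot2 at col 1 lands with bottom-row=2; cleared 0 line(s) (total 0); column heights now [0 3 3 3 3 2], max=3
Drop 3: L rot3 at col 0 lands with bottom-row=3; cleared 0 line(s) (total 0); column heights now [6 6 3 3 3 2], max=6
Drop 4: S rot0 at col 0 lands with bottom-row=6; cleared 0 line(s) (total 0); column heights now [7 8 8 3 3 2], max=8

Answer: ......
......
.##...
##....
##....
.#....
.#....
.####.
....##
...##.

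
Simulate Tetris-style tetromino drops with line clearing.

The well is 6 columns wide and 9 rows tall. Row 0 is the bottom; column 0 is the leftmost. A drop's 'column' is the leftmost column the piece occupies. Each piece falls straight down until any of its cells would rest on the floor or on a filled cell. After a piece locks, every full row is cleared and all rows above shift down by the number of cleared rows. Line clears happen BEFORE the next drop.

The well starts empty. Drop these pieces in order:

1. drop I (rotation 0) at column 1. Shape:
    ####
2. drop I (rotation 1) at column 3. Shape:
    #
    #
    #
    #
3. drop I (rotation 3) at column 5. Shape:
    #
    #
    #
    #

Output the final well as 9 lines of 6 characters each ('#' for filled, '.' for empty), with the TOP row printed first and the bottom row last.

Answer: ......
......
......
......
...#..
...#.#
...#.#
...#.#
.#####

Derivation:
Drop 1: I rot0 at col 1 lands with bottom-row=0; cleared 0 line(s) (total 0); column heights now [0 1 1 1 1 0], max=1
Drop 2: I rot1 at col 3 lands with bottom-row=1; cleared 0 line(s) (total 0); column heights now [0 1 1 5 1 0], max=5
Drop 3: I rot3 at col 5 lands with bottom-row=0; cleared 0 line(s) (total 0); column heights now [0 1 1 5 1 4], max=5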